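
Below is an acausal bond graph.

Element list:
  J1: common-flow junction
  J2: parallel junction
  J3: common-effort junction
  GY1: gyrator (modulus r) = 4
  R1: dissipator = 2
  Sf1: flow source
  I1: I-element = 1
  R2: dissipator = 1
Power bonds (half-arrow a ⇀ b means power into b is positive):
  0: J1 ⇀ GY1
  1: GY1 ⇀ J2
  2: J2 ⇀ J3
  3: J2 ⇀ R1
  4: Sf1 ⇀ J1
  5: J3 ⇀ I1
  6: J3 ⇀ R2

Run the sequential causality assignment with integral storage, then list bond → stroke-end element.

#4 stroke at Sf1  (Sf1: flow source, stroke at near end)
#0 stroke at J1  (common-f at J1 fixed by 4)
#1 stroke at J2  (GY1 both-in/both-out from 0)
#2 stroke at J3  (0-jn J2 has e-setter on 1)
#3 stroke at R1  (J2: bond 1 brought effort, rest push out)
#5 stroke at I1  (common-e at J3 fixed by 2)
#6 stroke at R2  (J3 effort already set via bond 2)

#0 |J1
#1 |J2
#2 |J3
#3 |R1
#4 |Sf1
#5 |I1
#6 |R2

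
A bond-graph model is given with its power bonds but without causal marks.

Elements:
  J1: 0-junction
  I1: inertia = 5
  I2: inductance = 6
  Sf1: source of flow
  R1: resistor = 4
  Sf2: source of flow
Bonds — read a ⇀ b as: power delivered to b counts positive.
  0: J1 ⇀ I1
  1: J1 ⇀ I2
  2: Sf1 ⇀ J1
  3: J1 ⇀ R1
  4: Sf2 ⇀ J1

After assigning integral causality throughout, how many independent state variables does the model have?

2  (I1, I2 all integral)

#2 |Sf1  (source Sf1 imposes f)
#4 |Sf2  (Sf2 fixes flow; stroke at Sf2)
#0 |I1  (I1 integral (f out))
#1 |I2  (I2 outputs flow p/I2)
#3 |J1  (J1: last free bond brings effort in)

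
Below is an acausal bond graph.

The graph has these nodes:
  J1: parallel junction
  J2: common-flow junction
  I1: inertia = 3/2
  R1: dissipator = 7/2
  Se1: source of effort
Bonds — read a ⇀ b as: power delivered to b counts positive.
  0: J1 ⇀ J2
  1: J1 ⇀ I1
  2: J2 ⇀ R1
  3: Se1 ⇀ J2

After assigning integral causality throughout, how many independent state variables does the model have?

1  (I1 all integral)

#3 stroke at J2  (Se1: effort source, stroke at far end)
#1 stroke at I1  (I1 integral (f out))
#0 stroke at J1  (only one effort-in slot at J1)
#2 stroke at J2  (J2: bond 0 brought flow, rest push out)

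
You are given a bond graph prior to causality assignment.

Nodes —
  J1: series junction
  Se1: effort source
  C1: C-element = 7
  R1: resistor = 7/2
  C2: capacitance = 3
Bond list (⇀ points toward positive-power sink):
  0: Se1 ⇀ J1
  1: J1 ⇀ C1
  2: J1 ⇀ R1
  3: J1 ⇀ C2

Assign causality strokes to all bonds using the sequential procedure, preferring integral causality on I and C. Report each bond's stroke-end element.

β0 stroke at J1
β1 stroke at J1
β2 stroke at R1
β3 stroke at J1

b0 →J1  (Se1: effort source, stroke at far end)
b1 →J1  (C1 integral (e out))
b3 →J1  (C2 outputs effort q/C2)
b2 →R1  (J1 needs exactly one f-in)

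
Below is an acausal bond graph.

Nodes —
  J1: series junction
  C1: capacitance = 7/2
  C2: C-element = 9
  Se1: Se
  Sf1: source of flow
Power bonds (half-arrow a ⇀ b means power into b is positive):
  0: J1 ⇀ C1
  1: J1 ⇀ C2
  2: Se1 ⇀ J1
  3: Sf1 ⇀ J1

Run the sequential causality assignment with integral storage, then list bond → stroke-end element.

bond 2 stroke at J1  (Se1: effort source, stroke at far end)
bond 3 stroke at Sf1  (Sf1 fixes flow; stroke at Sf1)
bond 0 stroke at J1  (J1: bond 3 brought flow, rest push out)
bond 1 stroke at J1  (common-f at J1 fixed by 3)

bond 0 stroke at J1
bond 1 stroke at J1
bond 2 stroke at J1
bond 3 stroke at Sf1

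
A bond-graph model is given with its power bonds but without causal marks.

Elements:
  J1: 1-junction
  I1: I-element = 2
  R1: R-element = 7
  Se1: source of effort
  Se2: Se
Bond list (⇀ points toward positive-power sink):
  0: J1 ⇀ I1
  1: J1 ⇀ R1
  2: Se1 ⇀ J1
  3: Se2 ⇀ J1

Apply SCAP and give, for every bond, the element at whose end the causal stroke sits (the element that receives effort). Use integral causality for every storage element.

#2 stroke→J1  (Se1 (Se) sets effort on bond)
#3 stroke→J1  (source Se2 imposes e)
#0 stroke→I1  (I1: I, integral causality)
#1 stroke→J1  (J1: bond 0 brought flow, rest push out)

b0 →I1
b1 →J1
b2 →J1
b3 →J1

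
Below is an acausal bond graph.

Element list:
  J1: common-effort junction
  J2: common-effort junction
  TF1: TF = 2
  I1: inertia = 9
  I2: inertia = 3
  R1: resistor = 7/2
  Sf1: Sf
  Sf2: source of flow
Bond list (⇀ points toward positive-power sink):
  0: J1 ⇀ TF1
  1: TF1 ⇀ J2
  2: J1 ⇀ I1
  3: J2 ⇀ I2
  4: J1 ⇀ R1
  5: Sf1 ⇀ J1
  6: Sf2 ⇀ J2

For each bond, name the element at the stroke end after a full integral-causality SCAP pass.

b0 →TF1
b1 →J2
b2 →I1
b3 →I2
b4 →J1
b5 →Sf1
b6 →Sf2

b5 stroke→Sf1  (source Sf1 imposes f)
b6 stroke→Sf2  (Sf2 fixes flow; stroke at Sf2)
b2 stroke→I1  (prefer integral on I1)
b3 stroke→I2  (I2 outputs flow p/I2)
b1 stroke→J2  (closing 0-jn rule on J2)
b0 stroke→TF1  (TF1: transformer flips bond 1)
b4 stroke→J1  (closing 0-jn rule on J1)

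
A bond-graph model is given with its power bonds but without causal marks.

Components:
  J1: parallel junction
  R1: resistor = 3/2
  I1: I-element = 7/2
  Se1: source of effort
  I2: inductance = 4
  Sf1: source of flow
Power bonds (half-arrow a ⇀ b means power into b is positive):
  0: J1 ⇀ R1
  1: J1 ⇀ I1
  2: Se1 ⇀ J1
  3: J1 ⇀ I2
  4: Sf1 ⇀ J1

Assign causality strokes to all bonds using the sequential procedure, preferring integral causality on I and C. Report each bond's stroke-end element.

b2 |J1  (Se1 (Se) sets effort on bond)
b4 |Sf1  (Sf1 (Sf) sets flow on bond)
b0 |R1  (0-jn J1 has e-setter on 2)
b1 |I1  (J1 effort already set via bond 2)
b3 |I2  (0-jn J1 has e-setter on 2)

#0 stroke→R1
#1 stroke→I1
#2 stroke→J1
#3 stroke→I2
#4 stroke→Sf1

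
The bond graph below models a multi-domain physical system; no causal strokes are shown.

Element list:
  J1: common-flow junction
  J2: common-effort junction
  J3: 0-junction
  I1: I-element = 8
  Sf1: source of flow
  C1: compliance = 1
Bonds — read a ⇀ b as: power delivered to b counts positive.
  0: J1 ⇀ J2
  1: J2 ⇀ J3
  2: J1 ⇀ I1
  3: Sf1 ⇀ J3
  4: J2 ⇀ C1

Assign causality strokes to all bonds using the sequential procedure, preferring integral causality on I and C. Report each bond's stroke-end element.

β0 →J1
β1 →J3
β2 →I1
β3 →Sf1
β4 →J2

#3 stroke→Sf1  (Sf1 (Sf) sets flow on bond)
#1 stroke→J3  (only one effort-in slot at J3)
#2 stroke→I1  (prefer integral on I1)
#0 stroke→J1  (J1 flow already set via bond 2)
#4 stroke→J2  (J2: last free bond brings effort in)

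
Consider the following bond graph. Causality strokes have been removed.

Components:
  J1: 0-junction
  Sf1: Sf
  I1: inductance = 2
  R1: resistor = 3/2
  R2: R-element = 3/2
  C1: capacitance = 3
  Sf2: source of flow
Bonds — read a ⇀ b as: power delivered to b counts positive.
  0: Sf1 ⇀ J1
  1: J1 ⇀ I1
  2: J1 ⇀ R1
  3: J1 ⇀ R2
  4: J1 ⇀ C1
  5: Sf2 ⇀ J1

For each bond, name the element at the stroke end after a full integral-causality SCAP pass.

bond 0 →Sf1  (source Sf1 imposes f)
bond 5 →Sf2  (Sf2 (Sf) sets flow on bond)
bond 1 →I1  (I1 integral (f out))
bond 4 →J1  (C1: C, integral causality)
bond 2 →R1  (J1 effort already set via bond 4)
bond 3 →R2  (common-e at J1 fixed by 4)

b0 →Sf1
b1 →I1
b2 →R1
b3 →R2
b4 →J1
b5 →Sf2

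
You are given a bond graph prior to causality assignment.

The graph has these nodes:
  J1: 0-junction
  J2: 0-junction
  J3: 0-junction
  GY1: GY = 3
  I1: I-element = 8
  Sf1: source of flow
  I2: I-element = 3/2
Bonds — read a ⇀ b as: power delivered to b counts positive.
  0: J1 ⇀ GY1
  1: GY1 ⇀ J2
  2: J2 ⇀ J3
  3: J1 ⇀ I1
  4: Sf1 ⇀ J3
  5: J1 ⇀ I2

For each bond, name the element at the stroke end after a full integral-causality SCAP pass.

#0 |J1
#1 |J2
#2 |J3
#3 |I1
#4 |Sf1
#5 |I2

b4 |Sf1  (Sf1: flow source, stroke at near end)
b2 |J3  (J3 needs exactly one e-in)
b1 |J2  (only one effort-in slot at J2)
b0 |J1  (GY1 both-in/both-out from 1)
b3 |I1  (J1: bond 0 brought effort, rest push out)
b5 |I2  (0-jn J1 has e-setter on 0)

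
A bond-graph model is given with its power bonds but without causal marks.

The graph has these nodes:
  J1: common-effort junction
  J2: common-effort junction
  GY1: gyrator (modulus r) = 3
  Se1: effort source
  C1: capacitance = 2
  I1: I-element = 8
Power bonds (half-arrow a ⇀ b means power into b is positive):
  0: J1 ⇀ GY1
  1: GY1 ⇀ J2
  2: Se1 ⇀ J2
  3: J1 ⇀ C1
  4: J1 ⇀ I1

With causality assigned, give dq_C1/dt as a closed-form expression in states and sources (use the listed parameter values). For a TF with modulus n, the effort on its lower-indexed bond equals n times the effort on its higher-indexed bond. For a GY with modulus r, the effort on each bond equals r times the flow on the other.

dq_C1/dt = -E_Se1/3 - p_I1/8

bond 2 stroke at J2  (source Se1 imposes e)
bond 1 stroke at GY1  (J2 effort already set via bond 2)
bond 0 stroke at GY1  (GY1: gyrator matches bond 1)
bond 3 stroke at J1  (C1: C, integral causality)
bond 4 stroke at I1  (J1: bond 3 brought effort, rest push out)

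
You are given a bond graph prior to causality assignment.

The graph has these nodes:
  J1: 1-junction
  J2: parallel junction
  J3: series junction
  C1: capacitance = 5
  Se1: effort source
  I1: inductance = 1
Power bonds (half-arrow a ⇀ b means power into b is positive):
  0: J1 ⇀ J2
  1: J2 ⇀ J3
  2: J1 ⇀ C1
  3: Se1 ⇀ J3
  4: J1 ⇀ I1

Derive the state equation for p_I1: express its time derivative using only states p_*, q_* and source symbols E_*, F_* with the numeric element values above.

b3 |J3  (source Se1 imposes e)
b1 |J2  (J3 needs exactly one f-in)
b0 |J1  (J2: bond 1 brought effort, rest push out)
b2 |J1  (prefer integral on C1)
b4 |I1  (only one flow-in slot at J1)

dp_I1/dt = E_Se1 - q_C1/5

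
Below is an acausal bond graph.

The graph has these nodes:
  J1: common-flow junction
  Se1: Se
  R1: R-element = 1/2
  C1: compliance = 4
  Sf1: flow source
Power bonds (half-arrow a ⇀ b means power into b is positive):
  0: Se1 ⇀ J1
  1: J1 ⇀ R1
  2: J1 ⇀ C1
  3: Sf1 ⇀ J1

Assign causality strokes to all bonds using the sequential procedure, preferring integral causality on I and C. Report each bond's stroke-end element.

b0 stroke→J1  (Se1 fixes effort; stroke away)
b3 stroke→Sf1  (Sf1: flow source, stroke at near end)
b1 stroke→J1  (1-jn J1 has f-setter on 3)
b2 stroke→J1  (J1: bond 3 brought flow, rest push out)

bond 0 →J1
bond 1 →J1
bond 2 →J1
bond 3 →Sf1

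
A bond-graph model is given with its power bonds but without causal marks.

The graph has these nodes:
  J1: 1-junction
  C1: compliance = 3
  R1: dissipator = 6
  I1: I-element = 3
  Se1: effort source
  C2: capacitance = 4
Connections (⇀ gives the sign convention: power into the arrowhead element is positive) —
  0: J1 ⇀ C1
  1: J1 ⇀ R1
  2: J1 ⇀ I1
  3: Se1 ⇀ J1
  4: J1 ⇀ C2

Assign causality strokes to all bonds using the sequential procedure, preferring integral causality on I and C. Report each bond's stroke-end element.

bond 0 stroke→J1
bond 1 stroke→J1
bond 2 stroke→I1
bond 3 stroke→J1
bond 4 stroke→J1

β3 stroke→J1  (Se1 (Se) sets effort on bond)
β0 stroke→J1  (prefer integral on C1)
β2 stroke→I1  (I1 integral (f out))
β1 stroke→J1  (J1: bond 2 brought flow, rest push out)
β4 stroke→J1  (J1: bond 2 brought flow, rest push out)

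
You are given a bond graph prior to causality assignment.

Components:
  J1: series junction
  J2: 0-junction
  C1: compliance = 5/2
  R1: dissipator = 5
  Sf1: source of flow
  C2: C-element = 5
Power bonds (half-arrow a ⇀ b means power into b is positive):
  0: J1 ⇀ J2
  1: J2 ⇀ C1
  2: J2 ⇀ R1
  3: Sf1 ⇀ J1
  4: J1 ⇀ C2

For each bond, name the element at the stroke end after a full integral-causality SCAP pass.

bond 3 stroke→Sf1  (Sf1: flow source, stroke at near end)
bond 0 stroke→J1  (J1 flow already set via bond 3)
bond 4 stroke→J1  (common-f at J1 fixed by 3)
bond 1 stroke→J2  (C1 integral (e out))
bond 2 stroke→R1  (0-jn J2 has e-setter on 1)

bond 0 |J1
bond 1 |J2
bond 2 |R1
bond 3 |Sf1
bond 4 |J1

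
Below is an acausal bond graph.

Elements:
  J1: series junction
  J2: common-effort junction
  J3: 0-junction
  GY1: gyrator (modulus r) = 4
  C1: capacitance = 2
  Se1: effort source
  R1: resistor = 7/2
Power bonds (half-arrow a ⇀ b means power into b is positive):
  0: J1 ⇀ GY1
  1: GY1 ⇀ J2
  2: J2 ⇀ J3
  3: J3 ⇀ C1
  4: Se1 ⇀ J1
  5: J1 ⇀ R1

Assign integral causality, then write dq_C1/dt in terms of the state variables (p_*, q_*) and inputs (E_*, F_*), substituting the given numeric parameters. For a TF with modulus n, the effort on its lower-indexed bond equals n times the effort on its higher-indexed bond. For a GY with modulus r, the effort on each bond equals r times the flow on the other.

dq_C1/dt = E_Se1/4 - 7*q_C1/64

b4 stroke→J1  (source Se1 imposes e)
b3 stroke→J3  (C1: C, integral causality)
b2 stroke→J2  (J3: bond 3 brought effort, rest push out)
b1 stroke→GY1  (J2 effort already set via bond 2)
b0 stroke→GY1  (through GY1, causality inverts; strokes same side of GY1)
b5 stroke→J1  (J1 flow already set via bond 0)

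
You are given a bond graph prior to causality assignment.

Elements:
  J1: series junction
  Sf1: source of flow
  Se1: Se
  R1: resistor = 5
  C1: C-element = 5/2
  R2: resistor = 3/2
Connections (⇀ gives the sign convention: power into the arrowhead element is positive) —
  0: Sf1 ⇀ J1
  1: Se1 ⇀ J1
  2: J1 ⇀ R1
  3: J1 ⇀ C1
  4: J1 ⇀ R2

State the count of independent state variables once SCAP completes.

β0 →Sf1  (source Sf1 imposes f)
β1 →J1  (Se1 (Se) sets effort on bond)
β2 →J1  (J1 flow already set via bond 0)
β3 →J1  (J1 flow already set via bond 0)
β4 →J1  (J1 flow already set via bond 0)

1  (C1 all integral)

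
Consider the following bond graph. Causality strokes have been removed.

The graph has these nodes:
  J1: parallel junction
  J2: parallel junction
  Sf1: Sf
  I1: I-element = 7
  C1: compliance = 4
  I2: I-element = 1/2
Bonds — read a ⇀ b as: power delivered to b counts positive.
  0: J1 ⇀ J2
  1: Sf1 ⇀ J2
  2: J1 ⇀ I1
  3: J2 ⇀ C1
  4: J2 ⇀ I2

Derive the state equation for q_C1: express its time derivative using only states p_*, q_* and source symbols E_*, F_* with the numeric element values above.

dq_C1/dt = F_Sf1 - p_I1/7 - 2*p_I2

#1 →Sf1  (Sf1 fixes flow; stroke at Sf1)
#2 →I1  (I1: I, integral causality)
#0 →J1  (only one effort-in slot at J1)
#3 →J2  (prefer integral on C1)
#4 →I2  (J2 effort already set via bond 3)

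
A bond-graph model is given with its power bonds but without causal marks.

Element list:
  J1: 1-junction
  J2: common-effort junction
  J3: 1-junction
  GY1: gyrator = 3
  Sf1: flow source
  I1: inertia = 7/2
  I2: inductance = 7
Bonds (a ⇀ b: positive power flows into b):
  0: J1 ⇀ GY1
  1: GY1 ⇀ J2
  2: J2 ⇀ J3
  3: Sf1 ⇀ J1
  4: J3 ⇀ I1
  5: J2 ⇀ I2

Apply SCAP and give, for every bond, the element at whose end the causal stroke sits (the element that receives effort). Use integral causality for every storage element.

#3 stroke at Sf1  (Sf1 fixes flow; stroke at Sf1)
#0 stroke at J1  (common-f at J1 fixed by 3)
#1 stroke at J2  (GY GY1: same side as bond 0)
#2 stroke at J3  (J2: bond 1 brought effort, rest push out)
#5 stroke at I2  (common-e at J2 fixed by 1)
#4 stroke at I1  (J3: last free bond brings flow in)

β0 |J1
β1 |J2
β2 |J3
β3 |Sf1
β4 |I1
β5 |I2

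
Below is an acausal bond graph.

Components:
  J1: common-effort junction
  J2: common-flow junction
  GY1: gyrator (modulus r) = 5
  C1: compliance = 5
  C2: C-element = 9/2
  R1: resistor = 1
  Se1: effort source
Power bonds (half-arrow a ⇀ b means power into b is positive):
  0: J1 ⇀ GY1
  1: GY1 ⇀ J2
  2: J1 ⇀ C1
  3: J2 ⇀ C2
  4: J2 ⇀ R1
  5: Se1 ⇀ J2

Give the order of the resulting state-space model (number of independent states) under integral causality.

#5 stroke→J2  (Se1 fixes effort; stroke away)
#2 stroke→J1  (prefer integral on C1)
#0 stroke→GY1  (J1: bond 2 brought effort, rest push out)
#1 stroke→GY1  (through GY1, causality inverts; strokes same side of GY1)
#3 stroke→J2  (common-f at J2 fixed by 1)
#4 stroke→J2  (J2: bond 1 brought flow, rest push out)

2  (C1, C2 all integral)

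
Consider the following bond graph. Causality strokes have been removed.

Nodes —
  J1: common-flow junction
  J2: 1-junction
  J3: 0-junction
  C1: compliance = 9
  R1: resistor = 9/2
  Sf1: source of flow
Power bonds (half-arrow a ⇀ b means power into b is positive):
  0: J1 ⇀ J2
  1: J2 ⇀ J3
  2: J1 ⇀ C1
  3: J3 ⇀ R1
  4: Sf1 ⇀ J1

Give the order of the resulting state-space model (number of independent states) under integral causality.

1  (C1 all integral)

β4 stroke at Sf1  (source Sf1 imposes f)
β0 stroke at J1  (common-f at J1 fixed by 4)
β2 stroke at J1  (common-f at J1 fixed by 4)
β1 stroke at J2  (common-f at J2 fixed by 0)
β3 stroke at J3  (only one effort-in slot at J3)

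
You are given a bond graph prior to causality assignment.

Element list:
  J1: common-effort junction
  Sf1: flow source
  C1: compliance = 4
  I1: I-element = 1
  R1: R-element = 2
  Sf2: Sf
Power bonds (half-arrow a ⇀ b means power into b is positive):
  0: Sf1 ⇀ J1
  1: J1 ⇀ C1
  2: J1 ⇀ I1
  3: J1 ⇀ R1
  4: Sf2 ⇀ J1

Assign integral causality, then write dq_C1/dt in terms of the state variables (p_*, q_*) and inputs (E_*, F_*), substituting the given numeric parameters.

dq_C1/dt = F_Sf1 + F_Sf2 - p_I1 - q_C1/8

#0 |Sf1  (Sf1 (Sf) sets flow on bond)
#4 |Sf2  (Sf2 fixes flow; stroke at Sf2)
#1 |J1  (C1: C, integral causality)
#2 |I1  (0-jn J1 has e-setter on 1)
#3 |R1  (0-jn J1 has e-setter on 1)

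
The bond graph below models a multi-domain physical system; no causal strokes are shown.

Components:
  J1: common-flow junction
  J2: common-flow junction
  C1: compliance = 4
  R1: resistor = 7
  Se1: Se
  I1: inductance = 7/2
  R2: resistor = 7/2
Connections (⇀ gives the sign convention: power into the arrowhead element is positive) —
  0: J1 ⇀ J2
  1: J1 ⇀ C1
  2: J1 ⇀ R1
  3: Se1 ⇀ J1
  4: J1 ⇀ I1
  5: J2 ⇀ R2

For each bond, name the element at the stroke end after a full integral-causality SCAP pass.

#0 →J1
#1 →J1
#2 →J1
#3 →J1
#4 →I1
#5 →J2

b3 →J1  (Se1 fixes effort; stroke away)
b1 →J1  (prefer integral on C1)
b4 →I1  (prefer integral on I1)
b0 →J1  (common-f at J1 fixed by 4)
b2 →J1  (common-f at J1 fixed by 4)
b5 →J2  (J2: bond 0 brought flow, rest push out)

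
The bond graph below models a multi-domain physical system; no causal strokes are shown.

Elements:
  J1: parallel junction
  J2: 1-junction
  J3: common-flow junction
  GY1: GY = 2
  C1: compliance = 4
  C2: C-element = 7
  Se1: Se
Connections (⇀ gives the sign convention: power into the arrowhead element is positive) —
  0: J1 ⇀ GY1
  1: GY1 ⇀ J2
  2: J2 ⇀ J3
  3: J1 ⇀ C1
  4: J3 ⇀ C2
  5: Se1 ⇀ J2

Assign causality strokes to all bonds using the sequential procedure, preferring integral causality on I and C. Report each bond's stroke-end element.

b0 stroke→GY1
b1 stroke→GY1
b2 stroke→J2
b3 stroke→J1
b4 stroke→J3
b5 stroke→J2

bond 5 →J2  (source Se1 imposes e)
bond 3 →J1  (C1 integral (e out))
bond 0 →GY1  (common-e at J1 fixed by 3)
bond 1 →GY1  (GY1 both-in/both-out from 0)
bond 2 →J2  (1-jn J2 has f-setter on 1)
bond 4 →J3  (J3: bond 2 brought flow, rest push out)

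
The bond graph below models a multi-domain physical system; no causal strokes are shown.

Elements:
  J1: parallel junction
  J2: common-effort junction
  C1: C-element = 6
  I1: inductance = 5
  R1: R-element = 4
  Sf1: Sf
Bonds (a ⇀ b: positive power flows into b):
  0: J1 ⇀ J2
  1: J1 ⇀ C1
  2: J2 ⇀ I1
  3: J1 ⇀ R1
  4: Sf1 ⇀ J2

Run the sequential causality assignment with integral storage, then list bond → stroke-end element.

#0 →J2
#1 →J1
#2 →I1
#3 →R1
#4 →Sf1

bond 4 stroke at Sf1  (Sf1 (Sf) sets flow on bond)
bond 1 stroke at J1  (C1: C, integral causality)
bond 0 stroke at J2  (0-jn J1 has e-setter on 1)
bond 3 stroke at R1  (J1 effort already set via bond 1)
bond 2 stroke at I1  (J2 effort already set via bond 0)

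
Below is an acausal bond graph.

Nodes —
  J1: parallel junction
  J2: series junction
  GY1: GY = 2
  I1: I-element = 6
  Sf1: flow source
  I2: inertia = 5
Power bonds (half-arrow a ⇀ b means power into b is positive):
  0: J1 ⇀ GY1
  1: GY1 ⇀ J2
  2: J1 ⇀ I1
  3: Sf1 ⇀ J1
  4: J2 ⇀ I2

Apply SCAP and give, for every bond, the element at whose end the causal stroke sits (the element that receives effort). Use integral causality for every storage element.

#0 stroke at J1
#1 stroke at J2
#2 stroke at I1
#3 stroke at Sf1
#4 stroke at I2

bond 3 →Sf1  (Sf1 (Sf) sets flow on bond)
bond 2 →I1  (prefer integral on I1)
bond 0 →J1  (J1: last free bond brings effort in)
bond 1 →J2  (GY1: gyrator matches bond 0)
bond 4 →I2  (only one flow-in slot at J2)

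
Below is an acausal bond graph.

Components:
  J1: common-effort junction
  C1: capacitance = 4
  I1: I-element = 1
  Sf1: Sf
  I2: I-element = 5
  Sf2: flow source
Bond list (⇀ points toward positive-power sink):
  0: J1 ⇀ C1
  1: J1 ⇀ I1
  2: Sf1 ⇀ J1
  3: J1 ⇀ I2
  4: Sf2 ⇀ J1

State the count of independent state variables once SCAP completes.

3  (C1, I1, I2 all integral)

b2 |Sf1  (Sf1 fixes flow; stroke at Sf1)
b4 |Sf2  (source Sf2 imposes f)
b0 |J1  (prefer integral on C1)
b1 |I1  (common-e at J1 fixed by 0)
b3 |I2  (J1 effort already set via bond 0)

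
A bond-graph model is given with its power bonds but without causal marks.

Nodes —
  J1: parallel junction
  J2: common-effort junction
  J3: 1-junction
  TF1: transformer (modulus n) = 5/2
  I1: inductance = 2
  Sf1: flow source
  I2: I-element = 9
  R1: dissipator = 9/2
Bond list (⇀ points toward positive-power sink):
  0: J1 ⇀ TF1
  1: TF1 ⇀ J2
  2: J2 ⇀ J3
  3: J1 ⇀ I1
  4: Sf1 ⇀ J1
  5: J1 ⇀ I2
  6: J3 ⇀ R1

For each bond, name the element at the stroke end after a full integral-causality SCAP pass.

bond 0 |J1
bond 1 |TF1
bond 2 |J2
bond 3 |I1
bond 4 |Sf1
bond 5 |I2
bond 6 |J3

bond 4 stroke→Sf1  (Sf1 fixes flow; stroke at Sf1)
bond 3 stroke→I1  (I1: I, integral causality)
bond 5 stroke→I2  (I2: I, integral causality)
bond 0 stroke→J1  (only one effort-in slot at J1)
bond 1 stroke→TF1  (TF1 one-in-one-out from 0)
bond 2 stroke→J2  (J2: last free bond brings effort in)
bond 6 stroke→J3  (common-f at J3 fixed by 2)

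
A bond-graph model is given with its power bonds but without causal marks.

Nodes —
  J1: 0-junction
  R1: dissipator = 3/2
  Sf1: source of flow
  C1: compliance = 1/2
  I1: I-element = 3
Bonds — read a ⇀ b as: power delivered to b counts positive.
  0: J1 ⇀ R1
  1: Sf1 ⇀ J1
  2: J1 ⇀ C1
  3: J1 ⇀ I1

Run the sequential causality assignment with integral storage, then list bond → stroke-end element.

β0 stroke at R1
β1 stroke at Sf1
β2 stroke at J1
β3 stroke at I1

#1 stroke at Sf1  (Sf1 fixes flow; stroke at Sf1)
#2 stroke at J1  (C1: C, integral causality)
#0 stroke at R1  (0-jn J1 has e-setter on 2)
#3 stroke at I1  (common-e at J1 fixed by 2)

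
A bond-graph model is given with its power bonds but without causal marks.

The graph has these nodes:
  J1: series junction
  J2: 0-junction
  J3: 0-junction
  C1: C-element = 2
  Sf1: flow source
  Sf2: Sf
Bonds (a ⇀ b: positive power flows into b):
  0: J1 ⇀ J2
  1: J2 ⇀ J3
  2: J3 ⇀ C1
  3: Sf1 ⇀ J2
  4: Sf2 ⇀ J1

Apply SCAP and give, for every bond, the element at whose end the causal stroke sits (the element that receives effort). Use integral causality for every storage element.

#3 stroke→Sf1  (Sf1: flow source, stroke at near end)
#4 stroke→Sf2  (Sf2 (Sf) sets flow on bond)
#0 stroke→J1  (J1: bond 4 brought flow, rest push out)
#1 stroke→J2  (J2: last free bond brings effort in)
#2 stroke→J3  (J3: last free bond brings effort in)

b0 |J1
b1 |J2
b2 |J3
b3 |Sf1
b4 |Sf2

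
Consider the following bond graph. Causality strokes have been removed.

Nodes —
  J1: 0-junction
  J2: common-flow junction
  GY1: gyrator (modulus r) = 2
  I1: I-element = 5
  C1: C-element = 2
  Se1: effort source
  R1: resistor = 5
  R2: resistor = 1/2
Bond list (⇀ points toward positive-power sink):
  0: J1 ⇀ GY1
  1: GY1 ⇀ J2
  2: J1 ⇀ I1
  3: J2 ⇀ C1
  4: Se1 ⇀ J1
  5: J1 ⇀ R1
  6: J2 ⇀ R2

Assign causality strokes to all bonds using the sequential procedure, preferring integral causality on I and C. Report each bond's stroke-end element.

bond 4 stroke at J1  (Se1 fixes effort; stroke away)
bond 0 stroke at GY1  (J1 effort already set via bond 4)
bond 2 stroke at I1  (0-jn J1 has e-setter on 4)
bond 5 stroke at R1  (common-e at J1 fixed by 4)
bond 1 stroke at GY1  (through GY1, causality inverts; strokes same side of GY1)
bond 3 stroke at J2  (J2 flow already set via bond 1)
bond 6 stroke at J2  (1-jn J2 has f-setter on 1)

bond 0 →GY1
bond 1 →GY1
bond 2 →I1
bond 3 →J2
bond 4 →J1
bond 5 →R1
bond 6 →J2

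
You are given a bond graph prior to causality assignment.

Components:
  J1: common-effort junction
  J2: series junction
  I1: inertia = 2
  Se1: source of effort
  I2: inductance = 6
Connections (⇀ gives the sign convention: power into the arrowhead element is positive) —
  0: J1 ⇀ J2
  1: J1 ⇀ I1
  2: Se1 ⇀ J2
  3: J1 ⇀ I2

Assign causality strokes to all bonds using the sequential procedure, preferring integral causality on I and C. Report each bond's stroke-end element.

#0 stroke at J1
#1 stroke at I1
#2 stroke at J2
#3 stroke at I2

b2 →J2  (Se1: effort source, stroke at far end)
b0 →J1  (J2 needs exactly one f-in)
b1 →I1  (J1 effort already set via bond 0)
b3 →I2  (0-jn J1 has e-setter on 0)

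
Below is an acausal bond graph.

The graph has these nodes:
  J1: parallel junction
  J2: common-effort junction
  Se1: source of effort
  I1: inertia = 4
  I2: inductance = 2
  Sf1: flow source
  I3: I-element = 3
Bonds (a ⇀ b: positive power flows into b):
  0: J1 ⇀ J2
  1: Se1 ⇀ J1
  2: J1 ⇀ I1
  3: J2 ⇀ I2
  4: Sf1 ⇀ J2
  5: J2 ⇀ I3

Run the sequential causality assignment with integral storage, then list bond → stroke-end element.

b1 stroke at J1  (Se1 fixes effort; stroke away)
b4 stroke at Sf1  (source Sf1 imposes f)
b0 stroke at J2  (J1 effort already set via bond 1)
b2 stroke at I1  (J1: bond 1 brought effort, rest push out)
b3 stroke at I2  (J2 effort already set via bond 0)
b5 stroke at I3  (0-jn J2 has e-setter on 0)

#0 stroke→J2
#1 stroke→J1
#2 stroke→I1
#3 stroke→I2
#4 stroke→Sf1
#5 stroke→I3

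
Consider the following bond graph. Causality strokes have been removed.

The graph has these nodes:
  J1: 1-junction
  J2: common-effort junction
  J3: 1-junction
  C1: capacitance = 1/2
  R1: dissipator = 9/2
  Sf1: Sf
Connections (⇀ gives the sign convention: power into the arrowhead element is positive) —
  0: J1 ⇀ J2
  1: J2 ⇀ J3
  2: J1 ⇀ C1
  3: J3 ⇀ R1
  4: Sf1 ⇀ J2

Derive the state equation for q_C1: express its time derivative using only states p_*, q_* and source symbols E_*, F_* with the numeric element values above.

β4 stroke at Sf1  (Sf1 (Sf) sets flow on bond)
β2 stroke at J1  (C1 integral (e out))
β0 stroke at J2  (J1 needs exactly one f-in)
β1 stroke at J3  (J2: bond 0 brought effort, rest push out)
β3 stroke at R1  (J3 needs exactly one f-in)

dq_C1/dt = -F_Sf1 - 4*q_C1/9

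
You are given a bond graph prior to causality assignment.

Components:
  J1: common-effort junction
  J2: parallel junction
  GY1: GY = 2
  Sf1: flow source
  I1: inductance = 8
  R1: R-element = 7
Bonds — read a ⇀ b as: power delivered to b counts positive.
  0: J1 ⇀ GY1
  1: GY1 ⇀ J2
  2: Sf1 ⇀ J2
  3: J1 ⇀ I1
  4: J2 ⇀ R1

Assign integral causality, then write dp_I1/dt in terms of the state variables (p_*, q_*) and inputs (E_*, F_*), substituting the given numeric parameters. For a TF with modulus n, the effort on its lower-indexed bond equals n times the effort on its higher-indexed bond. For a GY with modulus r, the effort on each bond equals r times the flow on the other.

dp_I1/dt = -2*F_Sf1 - p_I1/14

b2 stroke at Sf1  (source Sf1 imposes f)
b3 stroke at I1  (I1: I, integral causality)
b0 stroke at J1  (closing 0-jn rule on J1)
b1 stroke at J2  (GY1: gyrator matches bond 0)
b4 stroke at R1  (common-e at J2 fixed by 1)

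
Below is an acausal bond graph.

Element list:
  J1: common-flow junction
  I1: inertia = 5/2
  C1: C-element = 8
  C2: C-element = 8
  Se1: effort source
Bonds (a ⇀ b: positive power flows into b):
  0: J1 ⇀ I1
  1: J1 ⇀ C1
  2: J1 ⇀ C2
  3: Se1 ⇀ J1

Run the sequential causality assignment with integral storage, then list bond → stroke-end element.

b0 stroke at I1
b1 stroke at J1
b2 stroke at J1
b3 stroke at J1

b3 →J1  (Se1: effort source, stroke at far end)
b0 →I1  (prefer integral on I1)
b1 →J1  (J1 flow already set via bond 0)
b2 →J1  (1-jn J1 has f-setter on 0)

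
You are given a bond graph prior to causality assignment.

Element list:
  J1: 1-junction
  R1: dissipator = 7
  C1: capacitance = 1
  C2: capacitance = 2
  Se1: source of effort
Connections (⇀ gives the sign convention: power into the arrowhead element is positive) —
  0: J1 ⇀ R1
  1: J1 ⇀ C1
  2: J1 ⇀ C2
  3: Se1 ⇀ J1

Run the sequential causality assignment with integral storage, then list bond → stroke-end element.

β0 stroke→R1
β1 stroke→J1
β2 stroke→J1
β3 stroke→J1

bond 3 stroke at J1  (Se1: effort source, stroke at far end)
bond 1 stroke at J1  (C1 integral (e out))
bond 2 stroke at J1  (C2 outputs effort q/C2)
bond 0 stroke at R1  (only one flow-in slot at J1)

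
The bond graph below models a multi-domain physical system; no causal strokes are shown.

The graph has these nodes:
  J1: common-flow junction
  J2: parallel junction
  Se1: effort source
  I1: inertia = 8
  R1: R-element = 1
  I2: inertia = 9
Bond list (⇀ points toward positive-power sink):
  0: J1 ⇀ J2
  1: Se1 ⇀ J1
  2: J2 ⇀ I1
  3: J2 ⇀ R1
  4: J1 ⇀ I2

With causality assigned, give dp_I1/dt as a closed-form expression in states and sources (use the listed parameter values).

b1 |J1  (Se1: effort source, stroke at far end)
b2 |I1  (I1 integral (f out))
b4 |I2  (I2 integral (f out))
b0 |J1  (J1: bond 4 brought flow, rest push out)
b3 |J2  (only one effort-in slot at J2)

dp_I1/dt = -p_I1/8 + p_I2/9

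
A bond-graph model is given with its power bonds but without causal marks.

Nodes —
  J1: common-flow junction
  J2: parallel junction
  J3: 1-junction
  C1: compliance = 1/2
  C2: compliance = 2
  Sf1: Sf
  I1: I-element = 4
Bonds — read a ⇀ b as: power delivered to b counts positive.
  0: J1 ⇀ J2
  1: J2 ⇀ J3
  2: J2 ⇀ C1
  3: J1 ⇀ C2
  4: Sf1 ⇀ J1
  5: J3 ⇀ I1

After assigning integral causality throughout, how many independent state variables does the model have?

b4 |Sf1  (Sf1 fixes flow; stroke at Sf1)
b0 |J1  (J1: bond 4 brought flow, rest push out)
b3 |J1  (J1 flow already set via bond 4)
b2 |J2  (C1 outputs effort q/C1)
b1 |J3  (0-jn J2 has e-setter on 2)
b5 |I1  (closing 1-jn rule on J3)

3  (C1, C2, I1 all integral)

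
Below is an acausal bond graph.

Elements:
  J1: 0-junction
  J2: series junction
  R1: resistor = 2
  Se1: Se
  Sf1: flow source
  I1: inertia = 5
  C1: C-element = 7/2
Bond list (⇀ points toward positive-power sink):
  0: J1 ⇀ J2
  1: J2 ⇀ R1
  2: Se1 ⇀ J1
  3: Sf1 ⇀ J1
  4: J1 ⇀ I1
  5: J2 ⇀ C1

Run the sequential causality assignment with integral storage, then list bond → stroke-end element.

β0 →J2
β1 →R1
β2 →J1
β3 →Sf1
β4 →I1
β5 →J2

b2 stroke at J1  (source Se1 imposes e)
b3 stroke at Sf1  (source Sf1 imposes f)
b0 stroke at J2  (J1: bond 2 brought effort, rest push out)
b4 stroke at I1  (J1: bond 2 brought effort, rest push out)
b5 stroke at J2  (C1 integral (e out))
b1 stroke at R1  (only one flow-in slot at J2)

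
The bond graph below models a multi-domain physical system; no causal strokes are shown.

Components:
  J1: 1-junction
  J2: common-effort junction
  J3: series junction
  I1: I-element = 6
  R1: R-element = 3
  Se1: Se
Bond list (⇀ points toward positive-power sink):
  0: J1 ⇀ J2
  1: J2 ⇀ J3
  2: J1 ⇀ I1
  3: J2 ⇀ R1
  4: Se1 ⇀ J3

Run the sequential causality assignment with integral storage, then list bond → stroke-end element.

#0 |J1
#1 |J2
#2 |I1
#3 |R1
#4 |J3

#4 →J3  (Se1: effort source, stroke at far end)
#1 →J2  (closing 1-jn rule on J3)
#0 →J1  (J2: bond 1 brought effort, rest push out)
#3 →R1  (J2 effort already set via bond 1)
#2 →I1  (closing 1-jn rule on J1)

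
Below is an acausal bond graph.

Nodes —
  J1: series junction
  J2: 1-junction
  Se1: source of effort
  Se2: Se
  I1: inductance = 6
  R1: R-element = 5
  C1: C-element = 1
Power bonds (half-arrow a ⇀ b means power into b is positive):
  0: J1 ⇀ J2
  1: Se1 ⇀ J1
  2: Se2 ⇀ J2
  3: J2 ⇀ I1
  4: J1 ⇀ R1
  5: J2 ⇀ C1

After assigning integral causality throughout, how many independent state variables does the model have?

b1 →J1  (Se1 fixes effort; stroke away)
b2 →J2  (source Se2 imposes e)
b3 →I1  (I1 integral (f out))
b0 →J2  (1-jn J2 has f-setter on 3)
b5 →J2  (J2: bond 3 brought flow, rest push out)
b4 →J1  (J1 flow already set via bond 0)

2  (C1, I1 all integral)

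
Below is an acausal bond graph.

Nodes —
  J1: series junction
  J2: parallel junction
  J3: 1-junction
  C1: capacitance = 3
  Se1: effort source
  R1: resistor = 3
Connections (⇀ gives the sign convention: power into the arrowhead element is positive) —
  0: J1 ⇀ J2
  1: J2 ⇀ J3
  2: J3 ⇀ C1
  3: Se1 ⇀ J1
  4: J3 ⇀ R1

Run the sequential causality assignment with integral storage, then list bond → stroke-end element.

#3 →J1  (Se1 fixes effort; stroke away)
#0 →J2  (J1: last free bond brings flow in)
#1 →J3  (J2 effort already set via bond 0)
#2 →J3  (C1: C, integral causality)
#4 →R1  (J3 needs exactly one f-in)

#0 stroke at J2
#1 stroke at J3
#2 stroke at J3
#3 stroke at J1
#4 stroke at R1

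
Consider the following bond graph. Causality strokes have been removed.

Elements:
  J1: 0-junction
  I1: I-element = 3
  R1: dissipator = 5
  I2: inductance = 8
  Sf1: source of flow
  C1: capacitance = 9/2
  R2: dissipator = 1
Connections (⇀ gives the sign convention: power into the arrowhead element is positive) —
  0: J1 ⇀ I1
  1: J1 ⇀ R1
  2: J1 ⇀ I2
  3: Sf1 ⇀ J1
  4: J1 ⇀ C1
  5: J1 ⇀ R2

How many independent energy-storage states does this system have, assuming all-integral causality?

β3 →Sf1  (Sf1 (Sf) sets flow on bond)
β0 →I1  (I1 integral (f out))
β2 →I2  (I2: I, integral causality)
β4 →J1  (prefer integral on C1)
β1 →R1  (J1: bond 4 brought effort, rest push out)
β5 →R2  (J1 effort already set via bond 4)

3  (C1, I1, I2 all integral)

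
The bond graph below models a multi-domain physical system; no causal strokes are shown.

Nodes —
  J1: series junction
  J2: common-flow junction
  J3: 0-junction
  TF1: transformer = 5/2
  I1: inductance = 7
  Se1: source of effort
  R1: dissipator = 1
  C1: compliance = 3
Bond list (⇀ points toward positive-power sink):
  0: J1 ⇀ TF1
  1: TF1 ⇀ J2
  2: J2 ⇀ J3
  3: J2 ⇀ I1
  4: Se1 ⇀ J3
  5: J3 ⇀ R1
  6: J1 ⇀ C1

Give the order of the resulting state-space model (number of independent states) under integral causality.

2  (C1, I1 all integral)

bond 4 stroke→J3  (Se1 (Se) sets effort on bond)
bond 2 stroke→J2  (0-jn J3 has e-setter on 4)
bond 5 stroke→R1  (J3 effort already set via bond 4)
bond 3 stroke→I1  (prefer integral on I1)
bond 1 stroke→J2  (1-jn J2 has f-setter on 3)
bond 0 stroke→TF1  (TF1 one-in-one-out from 1)
bond 6 stroke→J1  (common-f at J1 fixed by 0)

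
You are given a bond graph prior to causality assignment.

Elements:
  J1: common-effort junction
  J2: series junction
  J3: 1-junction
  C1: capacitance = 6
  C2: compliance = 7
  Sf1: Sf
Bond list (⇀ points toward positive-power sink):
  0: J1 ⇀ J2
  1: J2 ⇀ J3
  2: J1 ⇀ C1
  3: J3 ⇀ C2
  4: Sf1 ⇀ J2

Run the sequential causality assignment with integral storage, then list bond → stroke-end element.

β0 stroke→J2
β1 stroke→J2
β2 stroke→J1
β3 stroke→J3
β4 stroke→Sf1

bond 4 |Sf1  (Sf1: flow source, stroke at near end)
bond 0 |J2  (common-f at J2 fixed by 4)
bond 1 |J2  (1-jn J2 has f-setter on 4)
bond 3 |J3  (J3: bond 1 brought flow, rest push out)
bond 2 |J1  (J1 needs exactly one e-in)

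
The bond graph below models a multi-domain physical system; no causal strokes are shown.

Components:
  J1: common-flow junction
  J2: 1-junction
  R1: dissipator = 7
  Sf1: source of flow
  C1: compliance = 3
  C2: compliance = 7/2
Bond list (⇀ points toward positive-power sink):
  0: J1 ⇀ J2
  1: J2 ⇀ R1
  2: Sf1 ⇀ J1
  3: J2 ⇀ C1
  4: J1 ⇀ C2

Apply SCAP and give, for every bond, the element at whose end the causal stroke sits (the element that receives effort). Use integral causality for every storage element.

β0 →J1
β1 →J2
β2 →Sf1
β3 →J2
β4 →J1

β2 stroke→Sf1  (Sf1 fixes flow; stroke at Sf1)
β0 stroke→J1  (common-f at J1 fixed by 2)
β4 stroke→J1  (J1: bond 2 brought flow, rest push out)
β1 stroke→J2  (common-f at J2 fixed by 0)
β3 stroke→J2  (J2: bond 0 brought flow, rest push out)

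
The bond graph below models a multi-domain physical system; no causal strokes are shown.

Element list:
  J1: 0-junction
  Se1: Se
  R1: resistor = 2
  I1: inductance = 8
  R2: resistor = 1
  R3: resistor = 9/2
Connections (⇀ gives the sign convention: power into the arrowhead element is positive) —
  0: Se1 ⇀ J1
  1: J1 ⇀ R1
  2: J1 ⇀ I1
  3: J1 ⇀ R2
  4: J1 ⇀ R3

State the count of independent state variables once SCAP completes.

#0 stroke at J1  (Se1 fixes effort; stroke away)
#1 stroke at R1  (J1: bond 0 brought effort, rest push out)
#2 stroke at I1  (0-jn J1 has e-setter on 0)
#3 stroke at R2  (J1: bond 0 brought effort, rest push out)
#4 stroke at R3  (0-jn J1 has e-setter on 0)

1  (I1 all integral)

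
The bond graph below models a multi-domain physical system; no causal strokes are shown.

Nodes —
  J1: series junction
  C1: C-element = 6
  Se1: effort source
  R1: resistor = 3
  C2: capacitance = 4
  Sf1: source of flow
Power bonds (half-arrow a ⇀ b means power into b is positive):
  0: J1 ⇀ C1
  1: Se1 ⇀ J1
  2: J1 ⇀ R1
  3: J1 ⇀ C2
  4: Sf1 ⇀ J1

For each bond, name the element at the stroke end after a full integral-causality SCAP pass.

bond 0 →J1
bond 1 →J1
bond 2 →J1
bond 3 →J1
bond 4 →Sf1

bond 1 stroke at J1  (Se1 fixes effort; stroke away)
bond 4 stroke at Sf1  (Sf1 fixes flow; stroke at Sf1)
bond 0 stroke at J1  (J1 flow already set via bond 4)
bond 2 stroke at J1  (J1: bond 4 brought flow, rest push out)
bond 3 stroke at J1  (J1 flow already set via bond 4)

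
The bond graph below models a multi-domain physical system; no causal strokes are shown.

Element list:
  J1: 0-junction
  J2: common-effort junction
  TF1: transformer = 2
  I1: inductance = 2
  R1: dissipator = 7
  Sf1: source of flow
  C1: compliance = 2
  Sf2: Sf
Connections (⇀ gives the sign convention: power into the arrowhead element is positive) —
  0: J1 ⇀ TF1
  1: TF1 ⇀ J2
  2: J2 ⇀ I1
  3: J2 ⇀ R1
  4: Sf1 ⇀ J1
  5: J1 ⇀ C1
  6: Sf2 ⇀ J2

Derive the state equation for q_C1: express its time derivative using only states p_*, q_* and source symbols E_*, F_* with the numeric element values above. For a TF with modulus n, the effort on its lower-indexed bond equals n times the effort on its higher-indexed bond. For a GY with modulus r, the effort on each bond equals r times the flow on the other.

dq_C1/dt = F_Sf1 + F_Sf2/2 - p_I1/4 - q_C1/56

bond 4 |Sf1  (Sf1: flow source, stroke at near end)
bond 6 |Sf2  (Sf2 (Sf) sets flow on bond)
bond 2 |I1  (I1 integral (f out))
bond 5 |J1  (C1 outputs effort q/C1)
bond 0 |TF1  (J1 effort already set via bond 5)
bond 1 |J2  (TF1: transformer flips bond 0)
bond 3 |R1  (0-jn J2 has e-setter on 1)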